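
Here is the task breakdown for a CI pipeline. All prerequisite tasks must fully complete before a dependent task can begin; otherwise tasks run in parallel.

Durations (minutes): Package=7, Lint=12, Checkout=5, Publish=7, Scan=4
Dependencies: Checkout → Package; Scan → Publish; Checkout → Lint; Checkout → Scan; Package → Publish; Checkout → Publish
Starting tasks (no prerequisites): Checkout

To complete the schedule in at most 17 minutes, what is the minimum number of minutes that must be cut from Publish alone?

2

Current finish: 19 minutes; target: 17.
Publish is on every critical path, so each minute cut from Publish cuts the finish by one (this holds down to a finish of 17).
Need 19 − 17 = 2 minutes off Publish → Publish becomes 5 minutes, finish becomes 17.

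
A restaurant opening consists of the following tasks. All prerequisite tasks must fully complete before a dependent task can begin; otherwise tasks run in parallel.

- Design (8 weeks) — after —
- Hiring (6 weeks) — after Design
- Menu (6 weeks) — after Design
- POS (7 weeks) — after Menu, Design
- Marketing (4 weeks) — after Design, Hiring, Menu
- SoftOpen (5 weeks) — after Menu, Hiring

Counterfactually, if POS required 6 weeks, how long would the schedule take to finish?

Baseline: Design→Menu→POS = 8+6+7 = 21 → 21 weeks.
Since POS is critical, the -1 change carries straight to that chain (now 20 weeks).
That remains the longest chain; total 20 weeks.

20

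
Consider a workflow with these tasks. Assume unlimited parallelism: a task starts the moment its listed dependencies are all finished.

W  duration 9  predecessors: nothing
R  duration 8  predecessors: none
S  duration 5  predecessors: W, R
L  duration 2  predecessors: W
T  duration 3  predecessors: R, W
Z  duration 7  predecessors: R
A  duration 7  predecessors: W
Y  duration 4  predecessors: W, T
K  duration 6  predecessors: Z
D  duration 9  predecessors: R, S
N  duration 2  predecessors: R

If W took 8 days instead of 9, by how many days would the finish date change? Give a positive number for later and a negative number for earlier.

-1

As given, the longest chain is W→S→D = 9+5+9 = 23, so the finish is 23 days.
W lies on that path, so at 8 days the path becomes 22 days.
The critical path is still W→S→D; finish is now 22 days.
Change in finish: 22 − 23 = -1 days.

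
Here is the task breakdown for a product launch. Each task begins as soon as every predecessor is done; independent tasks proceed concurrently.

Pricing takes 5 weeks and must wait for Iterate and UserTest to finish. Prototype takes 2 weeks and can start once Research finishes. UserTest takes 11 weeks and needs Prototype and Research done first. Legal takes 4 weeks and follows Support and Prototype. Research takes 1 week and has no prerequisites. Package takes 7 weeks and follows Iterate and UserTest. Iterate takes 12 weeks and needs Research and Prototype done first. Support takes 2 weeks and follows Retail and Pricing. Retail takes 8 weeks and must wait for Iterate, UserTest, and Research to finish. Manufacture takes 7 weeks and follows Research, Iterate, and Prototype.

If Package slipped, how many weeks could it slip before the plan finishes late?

The longest chain is Research→Prototype→Iterate→Retail→Support→Legal = 1+2+12+8+2+4 = 29; overall finish 29 weeks.
The longest chain containing Package totals 22 weeks.
So Package can slip 29 − 22 = 7 weeks.

7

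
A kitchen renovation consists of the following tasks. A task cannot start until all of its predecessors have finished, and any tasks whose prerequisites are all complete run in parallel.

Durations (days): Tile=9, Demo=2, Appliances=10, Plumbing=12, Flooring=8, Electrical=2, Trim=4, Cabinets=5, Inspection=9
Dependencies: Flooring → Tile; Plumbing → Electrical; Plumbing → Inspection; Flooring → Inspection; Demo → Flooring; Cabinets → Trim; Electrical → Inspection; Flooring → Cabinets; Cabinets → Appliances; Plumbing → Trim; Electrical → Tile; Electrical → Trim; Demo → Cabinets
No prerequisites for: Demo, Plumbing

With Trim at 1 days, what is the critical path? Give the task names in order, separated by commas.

As given, the longest chain is Demo→Flooring→Cabinets→Appliances = 2+8+5+10 = 25, so the finish is 25 days.
The longest path through Trim is only 19 days, so Trim has float 6.
The critical path is still Demo→Flooring→Cabinets→Appliances; finish is now 25 days.

Demo, Flooring, Cabinets, Appliances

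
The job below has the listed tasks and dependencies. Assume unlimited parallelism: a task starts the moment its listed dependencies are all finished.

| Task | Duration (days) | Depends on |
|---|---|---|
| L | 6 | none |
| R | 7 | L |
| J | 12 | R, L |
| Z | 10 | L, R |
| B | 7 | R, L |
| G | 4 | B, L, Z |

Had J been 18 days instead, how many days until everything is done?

Actual critical path: L→R→Z→G = 6+7+10+4 = 27 ⇒ 27 days.
J has 2 days of float (longest path through it is 25).
Now L→R→J = 6+7+18 = 31 is longest, so the finish becomes 31 days.

31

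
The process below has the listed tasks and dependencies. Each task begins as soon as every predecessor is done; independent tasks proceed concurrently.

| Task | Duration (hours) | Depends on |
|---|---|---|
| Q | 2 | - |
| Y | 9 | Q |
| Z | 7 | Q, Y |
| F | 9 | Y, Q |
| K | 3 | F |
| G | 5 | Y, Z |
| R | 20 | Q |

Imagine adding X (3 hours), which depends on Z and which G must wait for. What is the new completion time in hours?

Originally the schedule takes 23 hours.
With X inserted, G now waits for max(Y, Z, X).
New critical path: Q→Y→Z→X→G = 2+9+7+3+5 = 26 ⇒ 26 hours.

26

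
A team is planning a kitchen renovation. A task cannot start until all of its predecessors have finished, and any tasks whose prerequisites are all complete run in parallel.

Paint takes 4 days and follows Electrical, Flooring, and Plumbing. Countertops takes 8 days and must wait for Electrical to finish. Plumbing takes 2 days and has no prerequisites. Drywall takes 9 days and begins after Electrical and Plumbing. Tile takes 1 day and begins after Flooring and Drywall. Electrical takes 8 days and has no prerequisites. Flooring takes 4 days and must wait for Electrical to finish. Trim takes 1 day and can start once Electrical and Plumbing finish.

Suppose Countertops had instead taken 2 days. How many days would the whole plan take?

18

Baseline: Electrical→Drywall→Tile = 8+9+1 = 18 → 18 days.
Countertops is off the critical path — its longest chain is 16 days, giving 2 of slack.
The critical path is still Electrical→Drywall→Tile; finish is now 18 days.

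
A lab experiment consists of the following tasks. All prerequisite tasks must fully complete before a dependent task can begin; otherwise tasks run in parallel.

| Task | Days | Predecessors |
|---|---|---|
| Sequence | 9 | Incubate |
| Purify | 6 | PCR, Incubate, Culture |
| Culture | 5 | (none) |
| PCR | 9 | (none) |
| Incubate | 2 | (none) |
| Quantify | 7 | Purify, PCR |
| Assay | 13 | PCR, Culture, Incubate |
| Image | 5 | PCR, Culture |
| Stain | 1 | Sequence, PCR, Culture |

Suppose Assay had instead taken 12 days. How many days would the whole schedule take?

22

The binding path is PCR→Assay = 9+13 = 22; finish at 22 days.
Assay is on the critical path; changing it to 12 makes that path 21 days.
The binding chain switches to PCR→Purify→Quantify = 9+6+7 = 22; finish 22 days.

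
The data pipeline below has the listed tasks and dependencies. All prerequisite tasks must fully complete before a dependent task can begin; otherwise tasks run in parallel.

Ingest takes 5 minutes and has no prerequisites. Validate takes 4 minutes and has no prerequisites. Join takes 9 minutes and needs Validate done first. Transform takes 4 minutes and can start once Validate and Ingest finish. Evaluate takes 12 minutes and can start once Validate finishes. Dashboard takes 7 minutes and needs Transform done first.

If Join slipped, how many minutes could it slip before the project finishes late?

The longest chain is Ingest→Transform→Dashboard = 5+4+7 = 16; overall finish 16 minutes.
The longest chain containing Join totals 13 minutes.
So Join can slip 16 − 13 = 3 minutes.

3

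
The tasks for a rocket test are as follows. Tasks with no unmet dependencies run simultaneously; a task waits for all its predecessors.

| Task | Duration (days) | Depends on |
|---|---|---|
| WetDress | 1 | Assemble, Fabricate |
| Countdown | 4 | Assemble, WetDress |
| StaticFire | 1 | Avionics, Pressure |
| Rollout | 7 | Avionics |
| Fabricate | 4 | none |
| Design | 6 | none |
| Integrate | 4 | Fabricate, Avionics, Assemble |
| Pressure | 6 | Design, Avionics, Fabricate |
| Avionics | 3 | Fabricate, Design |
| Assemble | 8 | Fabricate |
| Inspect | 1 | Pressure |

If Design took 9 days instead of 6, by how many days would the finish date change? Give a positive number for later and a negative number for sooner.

Actual critical path: Fabricate→Assemble→WetDress→Countdown = 4+8+1+4 = 17 ⇒ 17 days.
Design is off the critical path — its longest chain is 16 days, giving 1 of slack.
New critical path: Design→Avionics→Pressure→StaticFire = 9+3+6+1 = 19 ⇒ 19 days.
Change in finish: 19 − 17 = +2 days.

2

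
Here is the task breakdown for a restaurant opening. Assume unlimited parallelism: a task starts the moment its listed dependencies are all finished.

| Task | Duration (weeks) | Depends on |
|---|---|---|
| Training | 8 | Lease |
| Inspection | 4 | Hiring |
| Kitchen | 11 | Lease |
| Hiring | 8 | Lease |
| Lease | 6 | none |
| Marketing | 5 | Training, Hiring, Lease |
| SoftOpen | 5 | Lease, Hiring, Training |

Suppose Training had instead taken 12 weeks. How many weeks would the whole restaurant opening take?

The binding path is Lease→Training→Marketing = 6+8+5 = 19; finish at 19 weeks.
Training lies on that path, so at 12 weeks the path becomes 23 weeks.
The critical path is still Lease→Training→Marketing; finish is now 23 weeks.

23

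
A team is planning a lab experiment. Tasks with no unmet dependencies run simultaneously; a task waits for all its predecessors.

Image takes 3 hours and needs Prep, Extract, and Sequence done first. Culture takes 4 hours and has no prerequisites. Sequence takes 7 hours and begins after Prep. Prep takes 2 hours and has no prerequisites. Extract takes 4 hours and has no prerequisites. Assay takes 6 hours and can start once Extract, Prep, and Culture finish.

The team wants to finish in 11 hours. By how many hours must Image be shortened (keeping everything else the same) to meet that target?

1

Current finish: 12 hours; target: 11.
Image is on every critical path, so each hour cut from Image cuts the finish by one (this holds down to a finish of 10).
Need 12 − 11 = 1 hour off Image → Image becomes 2 hours, finish becomes 11.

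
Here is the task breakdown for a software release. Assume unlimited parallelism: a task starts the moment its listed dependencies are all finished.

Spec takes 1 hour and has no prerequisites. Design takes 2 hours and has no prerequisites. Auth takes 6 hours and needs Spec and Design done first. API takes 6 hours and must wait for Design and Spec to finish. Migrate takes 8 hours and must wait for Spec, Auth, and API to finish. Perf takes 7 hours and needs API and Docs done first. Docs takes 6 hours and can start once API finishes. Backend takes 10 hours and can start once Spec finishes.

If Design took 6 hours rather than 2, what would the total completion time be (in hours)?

25

As given, the longest chain is Design→API→Docs→Perf = 2+6+6+7 = 21, so the finish is 21 hours.
Since Design is critical, the +4 change carries straight to that chain (now 25 hours).
No other chain overtakes it, so the finish is 25 hours.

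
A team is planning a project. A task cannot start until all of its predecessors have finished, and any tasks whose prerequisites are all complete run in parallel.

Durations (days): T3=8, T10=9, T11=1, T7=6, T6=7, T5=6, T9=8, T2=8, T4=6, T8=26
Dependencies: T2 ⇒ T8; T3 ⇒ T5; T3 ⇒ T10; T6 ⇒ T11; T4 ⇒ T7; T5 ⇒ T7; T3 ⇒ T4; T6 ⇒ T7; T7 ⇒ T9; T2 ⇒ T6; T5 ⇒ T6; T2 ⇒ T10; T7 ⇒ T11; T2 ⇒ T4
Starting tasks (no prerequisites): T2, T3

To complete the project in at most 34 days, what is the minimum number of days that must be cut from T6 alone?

1

Current finish: 35 days; target: 34.
T6 is on every critical path, so each day cut from T6 cuts the finish by one (this holds down to a finish of 34).
Need 35 − 34 = 1 day off T6 → T6 becomes 6 days, finish becomes 34.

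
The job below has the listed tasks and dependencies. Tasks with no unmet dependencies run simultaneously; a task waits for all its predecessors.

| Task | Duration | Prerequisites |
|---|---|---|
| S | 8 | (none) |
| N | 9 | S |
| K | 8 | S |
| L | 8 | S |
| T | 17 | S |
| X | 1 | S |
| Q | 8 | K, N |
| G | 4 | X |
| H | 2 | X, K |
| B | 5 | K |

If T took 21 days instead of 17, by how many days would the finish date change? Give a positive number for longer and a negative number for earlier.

Actual critical path: S→T = 8+17 = 25 ⇒ 25 days.
Since T is critical, the +4 change carries straight to that chain (now 29 days).
The critical path is still S→T; finish is now 29 days.
Change in finish: 29 − 25 = +4 days.

4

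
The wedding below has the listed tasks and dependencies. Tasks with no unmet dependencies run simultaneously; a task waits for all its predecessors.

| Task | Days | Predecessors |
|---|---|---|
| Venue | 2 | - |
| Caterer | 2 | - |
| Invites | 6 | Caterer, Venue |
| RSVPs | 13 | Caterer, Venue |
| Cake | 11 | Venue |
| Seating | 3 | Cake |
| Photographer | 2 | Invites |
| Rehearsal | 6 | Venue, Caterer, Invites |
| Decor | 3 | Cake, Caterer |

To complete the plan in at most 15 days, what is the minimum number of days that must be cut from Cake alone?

1

Current finish: 16 days; target: 15.
Cake is on every critical path, so each day cut from Cake cuts the finish by one (this holds down to a finish of 15).
Need 16 − 15 = 1 day off Cake → Cake becomes 10 days, finish becomes 15.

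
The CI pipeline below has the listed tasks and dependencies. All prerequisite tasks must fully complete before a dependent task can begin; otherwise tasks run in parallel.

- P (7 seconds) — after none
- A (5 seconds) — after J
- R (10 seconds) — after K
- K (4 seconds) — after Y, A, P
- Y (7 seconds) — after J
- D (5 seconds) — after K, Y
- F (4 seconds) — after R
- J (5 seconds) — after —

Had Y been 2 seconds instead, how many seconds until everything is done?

28

Baseline: J→Y→K→R→F = 5+7+4+10+4 = 30 → 30 seconds.
Since Y is critical, the -5 change carries straight to that chain (now 25 seconds).
New critical path: J→A→K→R→F = 5+5+4+10+4 = 28 ⇒ 28 seconds.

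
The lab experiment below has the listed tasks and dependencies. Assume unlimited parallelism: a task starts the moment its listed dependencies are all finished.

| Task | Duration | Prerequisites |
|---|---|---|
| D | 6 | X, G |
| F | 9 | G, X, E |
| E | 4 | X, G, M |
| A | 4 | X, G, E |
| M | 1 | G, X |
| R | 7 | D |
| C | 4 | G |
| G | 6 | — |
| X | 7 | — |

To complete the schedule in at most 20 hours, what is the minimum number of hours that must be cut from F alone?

1

Current finish: 21 hours; target: 20.
F is on every critical path, so each hour cut from F cuts the finish by one (this holds down to a finish of 20).
Need 21 − 20 = 1 hour off F → F becomes 8 hours, finish becomes 20.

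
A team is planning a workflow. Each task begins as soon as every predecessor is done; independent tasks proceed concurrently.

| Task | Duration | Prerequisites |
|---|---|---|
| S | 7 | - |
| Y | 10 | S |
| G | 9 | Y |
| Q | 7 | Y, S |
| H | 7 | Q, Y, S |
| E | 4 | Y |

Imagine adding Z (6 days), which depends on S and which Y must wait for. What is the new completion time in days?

Originally the schedule takes 31 days.
With Z inserted, Y now waits for max(S, Z).
New critical path: S→Z→Y→Q→H = 7+6+10+7+7 = 37 ⇒ 37 days.

37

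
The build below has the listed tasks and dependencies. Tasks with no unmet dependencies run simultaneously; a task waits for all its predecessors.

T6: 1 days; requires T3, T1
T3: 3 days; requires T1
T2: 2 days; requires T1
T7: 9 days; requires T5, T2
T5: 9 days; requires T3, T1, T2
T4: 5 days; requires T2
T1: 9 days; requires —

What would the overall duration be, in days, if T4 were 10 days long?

30

The binding path is T1→T3→T5→T7 = 9+3+9+9 = 30; finish at 30 days.
The longest path through T4 is only 16 days, so T4 has float 14.
The critical path is still T1→T3→T5→T7; finish is now 30 days.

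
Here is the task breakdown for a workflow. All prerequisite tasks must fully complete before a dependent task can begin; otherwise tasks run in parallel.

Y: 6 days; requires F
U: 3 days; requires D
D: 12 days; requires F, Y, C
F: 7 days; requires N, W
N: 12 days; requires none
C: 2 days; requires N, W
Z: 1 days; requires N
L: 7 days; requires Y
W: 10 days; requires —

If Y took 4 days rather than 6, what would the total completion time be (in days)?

38

Actual critical path: N→F→Y→D→U = 12+7+6+12+3 = 40 ⇒ 40 days.
Y is on the critical path; changing it to 4 makes that path 38 days.
No other chain overtakes it, so the finish is 38 days.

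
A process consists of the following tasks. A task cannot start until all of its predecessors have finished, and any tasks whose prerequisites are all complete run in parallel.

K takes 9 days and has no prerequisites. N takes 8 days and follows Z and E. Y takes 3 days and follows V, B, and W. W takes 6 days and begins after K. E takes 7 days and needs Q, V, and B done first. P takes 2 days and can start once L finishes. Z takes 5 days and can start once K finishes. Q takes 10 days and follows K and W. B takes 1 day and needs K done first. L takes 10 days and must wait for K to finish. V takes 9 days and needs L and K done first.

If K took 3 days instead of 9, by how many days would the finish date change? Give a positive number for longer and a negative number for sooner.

-6

The binding path is K→L→V→E→N = 9+10+9+7+8 = 43; finish at 43 days.
K lies on that path, so at 3 days the path becomes 37 days.
No other chain overtakes it, so the finish is 37 days.
Change in finish: 37 − 43 = -6 days.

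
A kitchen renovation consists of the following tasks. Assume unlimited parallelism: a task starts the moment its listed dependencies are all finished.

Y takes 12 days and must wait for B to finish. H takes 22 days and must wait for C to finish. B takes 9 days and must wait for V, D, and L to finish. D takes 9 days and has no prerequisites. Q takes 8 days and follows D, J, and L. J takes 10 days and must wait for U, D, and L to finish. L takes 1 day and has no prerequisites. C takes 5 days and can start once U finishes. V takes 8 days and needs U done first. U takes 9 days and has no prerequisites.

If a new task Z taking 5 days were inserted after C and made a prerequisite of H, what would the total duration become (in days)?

41

Originally the project takes 38 days.
With Z inserted, H now waits for max(C, Z).
New critical path: U→C→Z→H = 9+5+5+22 = 41 ⇒ 41 days.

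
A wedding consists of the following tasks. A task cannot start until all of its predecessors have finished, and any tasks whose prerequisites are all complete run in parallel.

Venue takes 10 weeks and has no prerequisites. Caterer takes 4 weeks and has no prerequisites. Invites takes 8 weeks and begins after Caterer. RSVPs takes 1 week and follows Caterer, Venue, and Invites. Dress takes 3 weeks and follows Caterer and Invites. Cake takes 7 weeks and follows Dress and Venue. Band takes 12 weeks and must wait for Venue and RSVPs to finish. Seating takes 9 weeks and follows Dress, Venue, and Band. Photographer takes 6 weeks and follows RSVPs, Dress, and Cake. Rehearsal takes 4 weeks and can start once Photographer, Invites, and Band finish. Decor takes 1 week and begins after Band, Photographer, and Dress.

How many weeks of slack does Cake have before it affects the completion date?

2

Critical path: Caterer→Invites→RSVPs→Band→Seating = 4+8+1+12+9 = 34, so the finish is 34 weeks.
Cake finishes as early as 22 and must finish by 24.
Float = 34 − 32 = 2.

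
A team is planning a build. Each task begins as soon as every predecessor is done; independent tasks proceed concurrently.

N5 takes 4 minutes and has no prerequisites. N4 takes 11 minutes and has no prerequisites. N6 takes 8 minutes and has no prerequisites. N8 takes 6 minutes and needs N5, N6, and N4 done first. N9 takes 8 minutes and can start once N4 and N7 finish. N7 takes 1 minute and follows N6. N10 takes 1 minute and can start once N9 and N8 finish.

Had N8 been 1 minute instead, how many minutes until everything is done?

Critical path before the change: N4→N9→N10 = 11+8+1 = 20 giving 20 minutes.
The longest path through N8 is only 18 minutes, so N8 has float 2.
The critical path is still N4→N9→N10; finish is now 20 minutes.

20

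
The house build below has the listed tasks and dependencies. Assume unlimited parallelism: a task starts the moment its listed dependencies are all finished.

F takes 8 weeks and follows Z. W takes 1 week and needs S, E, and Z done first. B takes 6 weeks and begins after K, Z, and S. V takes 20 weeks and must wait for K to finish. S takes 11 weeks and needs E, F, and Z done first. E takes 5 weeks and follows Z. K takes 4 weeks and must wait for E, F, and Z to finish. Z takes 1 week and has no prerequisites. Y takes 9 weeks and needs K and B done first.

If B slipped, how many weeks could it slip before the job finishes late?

0

Critical path: Z→F→S→B→Y = 1+8+11+6+9 = 35, so the finish is 35 weeks.
Longest path through B: 35 weeks (earliest finish 26, latest finish 26).
So B can slip 26 − 26 = 0 weeks.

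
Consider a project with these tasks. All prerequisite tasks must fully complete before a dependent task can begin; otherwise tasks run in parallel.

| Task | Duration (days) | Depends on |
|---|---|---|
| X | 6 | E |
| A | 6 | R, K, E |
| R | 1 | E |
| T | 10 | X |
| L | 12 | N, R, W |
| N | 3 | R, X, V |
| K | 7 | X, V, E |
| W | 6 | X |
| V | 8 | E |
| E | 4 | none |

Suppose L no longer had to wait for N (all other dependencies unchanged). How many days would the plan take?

28

With the dependency in place, E→X→W→L = 4+6+6+12 = 28 sets the finish at 28 days.
Dropping N→L doesn't change L's earliest start (16); another predecessor still binds.
The longest chain is now E→X→W→L = 4+6+6+12 = 28, so the plan takes 28 days.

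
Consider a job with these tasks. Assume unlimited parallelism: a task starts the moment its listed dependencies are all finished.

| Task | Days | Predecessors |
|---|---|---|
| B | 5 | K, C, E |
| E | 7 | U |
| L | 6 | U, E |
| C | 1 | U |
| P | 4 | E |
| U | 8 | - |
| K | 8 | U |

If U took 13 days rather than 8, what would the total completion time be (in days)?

26

The binding path is U→E→L = 8+7+6 = 21; finish at 21 days.
U lies on that path, so at 13 days the path becomes 26 days.
That remains the longest chain; total 26 days.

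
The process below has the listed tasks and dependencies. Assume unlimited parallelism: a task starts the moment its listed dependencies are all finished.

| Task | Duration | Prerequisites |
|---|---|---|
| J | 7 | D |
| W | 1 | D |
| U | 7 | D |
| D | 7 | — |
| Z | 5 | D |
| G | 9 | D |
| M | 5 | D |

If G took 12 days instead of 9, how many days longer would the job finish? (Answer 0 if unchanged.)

3

As given, the longest chain is D→G = 7+9 = 16, so the finish is 16 days.
G is on the critical path; changing it to 12 makes that path 19 days.
The critical path is still D→G; finish is now 19 days.
Change in finish: 19 − 16 = +3 days.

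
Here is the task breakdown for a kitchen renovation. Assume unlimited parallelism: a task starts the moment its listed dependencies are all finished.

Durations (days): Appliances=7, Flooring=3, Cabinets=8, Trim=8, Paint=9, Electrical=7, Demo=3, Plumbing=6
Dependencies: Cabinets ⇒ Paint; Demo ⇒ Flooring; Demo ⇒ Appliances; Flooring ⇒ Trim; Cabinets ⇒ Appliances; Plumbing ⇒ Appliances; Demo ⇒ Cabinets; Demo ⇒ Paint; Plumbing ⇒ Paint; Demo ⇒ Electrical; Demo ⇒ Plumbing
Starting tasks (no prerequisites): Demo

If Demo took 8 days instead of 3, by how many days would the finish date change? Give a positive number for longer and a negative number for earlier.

Baseline: Demo→Cabinets→Paint = 3+8+9 = 20 → 20 days.
Since Demo is critical, the +5 change carries straight to that chain (now 25 days).
That remains the longest chain; total 25 days.
Change in finish: 25 − 20 = +5 days.

5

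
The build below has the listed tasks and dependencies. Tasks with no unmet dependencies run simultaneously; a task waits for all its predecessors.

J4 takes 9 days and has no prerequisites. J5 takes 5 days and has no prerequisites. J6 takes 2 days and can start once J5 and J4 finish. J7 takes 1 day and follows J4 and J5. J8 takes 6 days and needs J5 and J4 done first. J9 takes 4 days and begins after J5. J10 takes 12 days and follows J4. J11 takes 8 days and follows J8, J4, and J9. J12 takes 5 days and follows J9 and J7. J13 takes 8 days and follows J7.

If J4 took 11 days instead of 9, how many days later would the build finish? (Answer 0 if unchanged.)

2

The binding path is J4→J8→J11 = 9+6+8 = 23; finish at 23 days.
Since J4 is critical, the +2 change carries straight to that chain (now 25 days).
That remains the longest chain; total 25 days.
Change in finish: 25 − 23 = +2 days.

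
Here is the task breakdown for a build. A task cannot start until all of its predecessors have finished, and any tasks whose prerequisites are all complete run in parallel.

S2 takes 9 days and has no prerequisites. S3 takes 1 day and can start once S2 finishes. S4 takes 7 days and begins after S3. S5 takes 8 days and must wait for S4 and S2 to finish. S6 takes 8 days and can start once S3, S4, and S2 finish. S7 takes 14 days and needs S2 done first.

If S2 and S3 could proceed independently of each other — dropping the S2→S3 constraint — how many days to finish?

23

Original critical path: S2→S3→S4→S5 = 9+1+7+8 = 25 ⇒ 25 days.
Without S2→S3, S3's earliest start moves from 9 to 0.
New critical path: S2→S7 = 9+14 = 23 ⇒ 23 days.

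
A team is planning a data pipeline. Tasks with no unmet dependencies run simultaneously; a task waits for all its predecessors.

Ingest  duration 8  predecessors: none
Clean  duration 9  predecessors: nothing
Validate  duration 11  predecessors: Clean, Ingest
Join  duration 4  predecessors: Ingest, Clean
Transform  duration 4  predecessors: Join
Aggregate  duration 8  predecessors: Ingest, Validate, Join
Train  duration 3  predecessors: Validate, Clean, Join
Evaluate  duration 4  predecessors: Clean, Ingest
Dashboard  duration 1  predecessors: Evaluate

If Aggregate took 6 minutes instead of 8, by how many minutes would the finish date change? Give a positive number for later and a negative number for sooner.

As given, the longest chain is Clean→Validate→Aggregate = 9+11+8 = 28, so the finish is 28 minutes.
Aggregate is on the critical path; changing it to 6 makes that path 26 minutes.
No other chain overtakes it, so the finish is 26 minutes.
Change in finish: 26 − 28 = -2 minutes.

-2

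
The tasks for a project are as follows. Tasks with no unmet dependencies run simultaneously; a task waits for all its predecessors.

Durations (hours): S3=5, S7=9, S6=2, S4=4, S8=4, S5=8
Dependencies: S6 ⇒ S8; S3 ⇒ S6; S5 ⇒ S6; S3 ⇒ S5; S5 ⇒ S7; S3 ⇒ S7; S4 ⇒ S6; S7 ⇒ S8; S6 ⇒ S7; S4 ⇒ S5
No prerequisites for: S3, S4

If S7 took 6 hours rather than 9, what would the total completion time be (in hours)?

Critical path before the change: S3→S5→S6→S7→S8 = 5+8+2+9+4 = 28 giving 28 hours.
Since S7 is critical, the -3 change carries straight to that chain (now 25 hours).
The critical path is still S3→S5→S6→S7→S8; finish is now 25 hours.

25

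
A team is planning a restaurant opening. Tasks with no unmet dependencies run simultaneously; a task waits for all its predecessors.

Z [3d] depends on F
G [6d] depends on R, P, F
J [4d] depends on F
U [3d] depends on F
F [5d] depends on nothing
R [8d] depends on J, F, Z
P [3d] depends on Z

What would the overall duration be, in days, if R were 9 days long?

The binding path is F→J→R→G = 5+4+8+6 = 23; finish at 23 days.
Since R is critical, the +1 change carries straight to that chain (now 24 days).
The critical path is still F→J→R→G; finish is now 24 days.

24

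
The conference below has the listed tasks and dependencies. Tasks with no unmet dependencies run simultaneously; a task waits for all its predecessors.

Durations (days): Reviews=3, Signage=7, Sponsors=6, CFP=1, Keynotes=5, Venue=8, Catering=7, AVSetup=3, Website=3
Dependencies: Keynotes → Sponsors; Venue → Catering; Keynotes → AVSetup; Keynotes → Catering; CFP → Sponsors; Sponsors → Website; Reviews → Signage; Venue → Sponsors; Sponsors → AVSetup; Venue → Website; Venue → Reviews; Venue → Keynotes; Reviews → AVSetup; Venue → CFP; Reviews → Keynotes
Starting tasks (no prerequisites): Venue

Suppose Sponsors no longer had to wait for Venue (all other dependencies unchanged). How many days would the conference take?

Before: longest chain Venue→Reviews→Keynotes→Sponsors→Website = 8+3+5+6+3 = 25, finish 25.
Dropping Venue→Sponsors doesn't change Sponsors's earliest start (16); another predecessor still binds.
New critical path: Venue→Reviews→Keynotes→Sponsors→Website = 8+3+5+6+3 = 25 ⇒ 25 days.

25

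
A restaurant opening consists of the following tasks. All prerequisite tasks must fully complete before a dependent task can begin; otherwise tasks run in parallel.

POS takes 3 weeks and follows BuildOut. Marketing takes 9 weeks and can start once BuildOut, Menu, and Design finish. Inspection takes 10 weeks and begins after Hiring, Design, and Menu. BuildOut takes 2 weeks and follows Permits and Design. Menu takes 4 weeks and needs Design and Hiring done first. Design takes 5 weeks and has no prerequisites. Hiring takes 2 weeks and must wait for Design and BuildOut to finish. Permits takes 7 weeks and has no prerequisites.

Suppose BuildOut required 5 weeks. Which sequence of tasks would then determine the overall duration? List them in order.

As given, the longest chain is Permits→BuildOut→Hiring→Menu→Inspection = 7+2+2+4+10 = 25, so the finish is 25 weeks.
BuildOut is on the critical path; changing it to 5 makes that path 28 weeks.
That remains the longest chain; total 28 weeks.

Permits, BuildOut, Hiring, Menu, Inspection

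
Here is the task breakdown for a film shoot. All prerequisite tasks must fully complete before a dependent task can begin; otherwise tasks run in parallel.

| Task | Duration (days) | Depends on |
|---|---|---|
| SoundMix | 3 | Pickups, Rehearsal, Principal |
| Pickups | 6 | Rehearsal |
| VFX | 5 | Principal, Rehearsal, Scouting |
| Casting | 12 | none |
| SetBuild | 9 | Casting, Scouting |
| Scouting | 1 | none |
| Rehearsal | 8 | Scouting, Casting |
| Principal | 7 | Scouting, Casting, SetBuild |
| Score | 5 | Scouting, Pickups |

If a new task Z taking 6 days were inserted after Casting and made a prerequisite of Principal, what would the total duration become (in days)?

Originally the job takes 33 days.
With Z inserted, Principal now waits for max(Scouting, Casting, SetBuild, Z).
New critical path: Casting→SetBuild→Principal→VFX = 12+9+7+5 = 33 ⇒ 33 days.

33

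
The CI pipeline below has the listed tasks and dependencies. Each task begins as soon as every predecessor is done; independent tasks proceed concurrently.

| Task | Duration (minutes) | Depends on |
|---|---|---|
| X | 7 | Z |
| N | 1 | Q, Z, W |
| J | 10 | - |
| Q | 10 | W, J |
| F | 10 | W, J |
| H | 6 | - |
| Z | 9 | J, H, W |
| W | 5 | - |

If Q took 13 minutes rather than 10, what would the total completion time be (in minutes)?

26

As given, the longest chain is J→Z→X = 10+9+7 = 26, so the finish is 26 minutes.
The longest path through Q is only 21 minutes, so Q has float 5.
No other chain overtakes it, so the finish is 26 minutes.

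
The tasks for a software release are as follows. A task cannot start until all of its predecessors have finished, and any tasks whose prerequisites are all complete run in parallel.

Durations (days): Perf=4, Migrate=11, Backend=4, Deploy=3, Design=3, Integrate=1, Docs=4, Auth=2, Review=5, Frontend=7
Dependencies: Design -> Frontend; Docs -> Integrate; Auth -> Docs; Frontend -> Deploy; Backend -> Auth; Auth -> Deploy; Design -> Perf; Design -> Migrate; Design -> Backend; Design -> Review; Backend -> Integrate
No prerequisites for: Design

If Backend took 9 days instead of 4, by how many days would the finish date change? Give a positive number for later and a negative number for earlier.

Actual critical path: Design→Backend→Auth→Docs→Integrate = 3+4+2+4+1 = 14 ⇒ 14 days.
Since Backend is critical, the +5 change carries straight to that chain (now 19 days).
No other chain overtakes it, so the finish is 19 days.
Change in finish: 19 − 14 = +5 days.

5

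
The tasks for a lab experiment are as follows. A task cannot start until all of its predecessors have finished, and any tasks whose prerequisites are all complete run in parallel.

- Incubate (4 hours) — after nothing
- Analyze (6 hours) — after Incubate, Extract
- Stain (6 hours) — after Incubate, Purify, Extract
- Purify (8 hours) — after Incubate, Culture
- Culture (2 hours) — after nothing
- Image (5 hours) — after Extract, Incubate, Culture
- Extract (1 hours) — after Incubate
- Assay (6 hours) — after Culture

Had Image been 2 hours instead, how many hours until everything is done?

18

As given, the longest chain is Incubate→Purify→Stain = 4+8+6 = 18, so the finish is 18 hours.
The longest path through Image is only 10 hours, so Image has float 8.
No other chain overtakes it, so the finish is 18 hours.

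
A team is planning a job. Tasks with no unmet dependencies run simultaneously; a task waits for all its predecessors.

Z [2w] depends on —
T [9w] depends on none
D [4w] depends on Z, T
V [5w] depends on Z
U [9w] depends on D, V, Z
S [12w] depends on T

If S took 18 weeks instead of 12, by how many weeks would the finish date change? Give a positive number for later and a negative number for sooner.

5

The binding path is T→D→U = 9+4+9 = 22; finish at 22 weeks.
S has 1 week of float (longest path through it is 21).
New critical path: T→S = 9+18 = 27 ⇒ 27 weeks.
Change in finish: 27 − 22 = +5 weeks.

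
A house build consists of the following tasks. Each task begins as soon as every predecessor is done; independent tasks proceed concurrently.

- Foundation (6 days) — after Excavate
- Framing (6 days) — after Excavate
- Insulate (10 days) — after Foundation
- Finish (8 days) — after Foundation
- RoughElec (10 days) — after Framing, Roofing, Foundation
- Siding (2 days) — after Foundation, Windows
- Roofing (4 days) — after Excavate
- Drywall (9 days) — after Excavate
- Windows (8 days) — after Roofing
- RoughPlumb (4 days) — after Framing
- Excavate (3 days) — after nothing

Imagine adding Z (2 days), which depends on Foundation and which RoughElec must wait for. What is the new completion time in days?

Originally the house build takes 19 days.
With Z inserted, RoughElec now waits for max(Framing, Roofing, Foundation, Z).
New critical path: Excavate→Foundation→Z→RoughElec = 3+6+2+10 = 21 ⇒ 21 days.

21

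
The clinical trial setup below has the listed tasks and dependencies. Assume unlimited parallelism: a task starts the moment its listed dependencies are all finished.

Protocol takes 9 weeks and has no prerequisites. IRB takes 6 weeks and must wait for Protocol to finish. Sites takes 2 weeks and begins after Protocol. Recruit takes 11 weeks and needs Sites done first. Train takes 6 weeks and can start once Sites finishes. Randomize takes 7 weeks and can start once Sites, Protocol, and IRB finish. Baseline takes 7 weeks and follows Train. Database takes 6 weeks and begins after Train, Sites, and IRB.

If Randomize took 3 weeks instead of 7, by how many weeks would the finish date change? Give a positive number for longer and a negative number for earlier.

Critical path before the change: Protocol→Sites→Train→Baseline = 9+2+6+7 = 24 giving 24 weeks.
Randomize is off the critical path — its longest chain is 22 weeks, giving 2 of slack.
The critical path is still Protocol→Sites→Train→Baseline; finish is now 24 weeks.
Change in finish: 24 − 24 = +0 weeks.

0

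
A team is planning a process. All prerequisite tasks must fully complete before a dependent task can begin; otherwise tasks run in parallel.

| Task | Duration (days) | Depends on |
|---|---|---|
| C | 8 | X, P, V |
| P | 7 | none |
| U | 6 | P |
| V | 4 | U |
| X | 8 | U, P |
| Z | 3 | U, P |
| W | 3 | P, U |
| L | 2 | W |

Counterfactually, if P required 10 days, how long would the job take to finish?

As given, the longest chain is P→U→X→C = 7+6+8+8 = 29, so the finish is 29 days.
P lies on that path, so at 10 days the path becomes 32 days.
The critical path is still P→U→X→C; finish is now 32 days.

32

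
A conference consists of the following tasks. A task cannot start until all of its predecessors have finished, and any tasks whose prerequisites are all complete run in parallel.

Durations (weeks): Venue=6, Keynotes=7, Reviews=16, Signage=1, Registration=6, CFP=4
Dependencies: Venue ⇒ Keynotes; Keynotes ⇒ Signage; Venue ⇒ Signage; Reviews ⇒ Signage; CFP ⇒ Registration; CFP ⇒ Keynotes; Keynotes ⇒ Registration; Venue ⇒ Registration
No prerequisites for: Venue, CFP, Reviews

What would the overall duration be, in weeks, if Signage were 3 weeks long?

19

As given, the longest chain is Venue→Keynotes→Registration = 6+7+6 = 19, so the finish is 19 weeks.
Signage is off the critical path — its longest chain is 17 weeks, giving 2 of slack.
The critical path is still Venue→Keynotes→Registration; finish is now 19 weeks.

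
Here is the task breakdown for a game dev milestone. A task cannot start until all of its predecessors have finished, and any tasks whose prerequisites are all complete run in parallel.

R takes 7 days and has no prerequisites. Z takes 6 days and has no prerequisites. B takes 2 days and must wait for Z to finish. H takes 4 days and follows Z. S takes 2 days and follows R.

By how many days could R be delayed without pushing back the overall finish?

1

Critical path: Z→H = 6+4 = 10, so the finish is 10 days.
The longest chain containing R totals 9 days.
Slack of R = 1 − 0 = 1 day.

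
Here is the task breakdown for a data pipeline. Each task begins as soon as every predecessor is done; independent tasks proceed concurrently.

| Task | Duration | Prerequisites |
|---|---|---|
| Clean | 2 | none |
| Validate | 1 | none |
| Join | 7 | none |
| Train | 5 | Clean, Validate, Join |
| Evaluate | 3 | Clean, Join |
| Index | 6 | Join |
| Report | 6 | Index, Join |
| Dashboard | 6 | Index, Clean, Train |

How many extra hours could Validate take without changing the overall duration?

The longest chain is Join→Index→Report = 7+6+6 = 19; overall finish 19 hours.
The longest chain containing Validate totals 12 hours.
So Validate can slip 8 − 1 = 7 hours.

7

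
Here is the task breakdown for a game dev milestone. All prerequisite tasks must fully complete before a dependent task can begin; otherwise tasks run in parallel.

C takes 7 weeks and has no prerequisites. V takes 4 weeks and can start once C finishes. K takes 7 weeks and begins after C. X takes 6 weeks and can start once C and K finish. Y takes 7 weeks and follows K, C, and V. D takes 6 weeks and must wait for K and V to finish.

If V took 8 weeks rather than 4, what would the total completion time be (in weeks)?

22

Critical path before the change: C→K→Y = 7+7+7 = 21 giving 21 weeks.
V is off the critical path — its longest chain is 18 weeks, giving 3 of slack.
The binding chain switches to C→V→Y = 7+8+7 = 22; finish 22 weeks.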